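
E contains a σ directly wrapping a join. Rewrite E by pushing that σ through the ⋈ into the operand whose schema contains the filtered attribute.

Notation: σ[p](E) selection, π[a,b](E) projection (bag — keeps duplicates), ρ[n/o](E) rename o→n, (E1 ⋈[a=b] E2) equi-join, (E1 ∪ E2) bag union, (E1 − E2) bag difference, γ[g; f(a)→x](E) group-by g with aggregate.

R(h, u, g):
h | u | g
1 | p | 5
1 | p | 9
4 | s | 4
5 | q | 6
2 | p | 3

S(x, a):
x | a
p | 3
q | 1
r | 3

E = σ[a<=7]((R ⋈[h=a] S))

σ filters on a, owned by the right side.
E' = (R ⋈[h=a] σ[a<=7](S))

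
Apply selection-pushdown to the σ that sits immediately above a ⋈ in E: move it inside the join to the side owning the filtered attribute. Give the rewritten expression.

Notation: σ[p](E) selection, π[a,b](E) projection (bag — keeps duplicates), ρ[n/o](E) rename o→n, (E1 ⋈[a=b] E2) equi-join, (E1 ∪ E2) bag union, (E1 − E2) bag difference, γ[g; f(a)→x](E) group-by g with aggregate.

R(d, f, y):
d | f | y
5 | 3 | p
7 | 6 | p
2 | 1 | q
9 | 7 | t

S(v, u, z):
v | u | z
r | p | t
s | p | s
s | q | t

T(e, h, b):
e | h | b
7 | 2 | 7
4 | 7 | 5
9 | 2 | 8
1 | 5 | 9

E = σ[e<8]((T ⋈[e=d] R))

σ filters on e, owned by the left side.
E' = (σ[e<8](T) ⋈[e=d] R)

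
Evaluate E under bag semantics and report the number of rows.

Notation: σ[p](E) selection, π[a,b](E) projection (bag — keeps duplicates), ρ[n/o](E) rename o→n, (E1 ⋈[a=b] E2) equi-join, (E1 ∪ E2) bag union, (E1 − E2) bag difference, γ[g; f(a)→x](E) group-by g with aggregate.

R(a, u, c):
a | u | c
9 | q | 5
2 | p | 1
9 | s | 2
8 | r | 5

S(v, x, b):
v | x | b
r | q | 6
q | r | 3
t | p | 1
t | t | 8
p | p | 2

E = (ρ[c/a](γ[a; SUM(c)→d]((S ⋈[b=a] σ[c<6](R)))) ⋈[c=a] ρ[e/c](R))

Stepwise |·|:
  S → 5
  R → 4
  σ[c<6](R) → 4
  (S ⋈[b=a] σ[c<6](R)) → 2
  γ[a; SUM(c)→d]((S ⋈[b=a] σ[c<6](R))) → 2
  ρ[c/a](γ[a; SUM(c)→d]((S ⋈[b=a] σ[c<6](R)))) → 2
  R → 4
  ρ[e/c](R) → 4
  (ρ[c/a](γ[a; SUM(c)→d]((S ⋈[b=a] σ[c<6](R)))) ⋈[c=a] ρ[e/c](R)) → 2

|E| = 2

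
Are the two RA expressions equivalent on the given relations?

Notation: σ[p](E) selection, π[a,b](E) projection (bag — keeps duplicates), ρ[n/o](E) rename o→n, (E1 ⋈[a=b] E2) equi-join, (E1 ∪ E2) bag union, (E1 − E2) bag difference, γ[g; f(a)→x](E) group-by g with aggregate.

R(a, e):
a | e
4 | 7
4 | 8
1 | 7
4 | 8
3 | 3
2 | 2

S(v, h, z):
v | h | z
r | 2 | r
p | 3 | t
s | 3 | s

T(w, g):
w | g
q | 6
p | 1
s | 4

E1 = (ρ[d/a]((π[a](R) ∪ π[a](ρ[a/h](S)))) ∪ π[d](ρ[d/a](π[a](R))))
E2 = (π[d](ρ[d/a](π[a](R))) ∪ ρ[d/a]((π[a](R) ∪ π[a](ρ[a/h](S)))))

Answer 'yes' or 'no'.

E1 row counts bottom-up:
  R → 6
  π[a](R) → 6
  S → 3
  ρ[a/h](S) → 3
  π[a](ρ[a/h](S)) → 3
  (π[a](R) ∪ π[a](ρ[a/h](S))) → 9
  ρ[d/a]((π[a](R) ∪ π[a](ρ[a/h](S)))) → 9
  R → 6
  π[a](R) → 6
  ρ[d/a](π[a](R)) → 6
  π[d](ρ[d/a](π[a](R))) → 6
  (ρ[d/a]((π[a](R) ∪ π[a](ρ[a/h](S)))) ∪ π[d](ρ[d/a](π[a](R)))) → 15
E2 row counts bottom-up:
  R → 6
  π[a](R) → 6
  ρ[d/a](π[a](R)) → 6
  π[d](ρ[d/a](π[a](R))) → 6
  R → 6
  π[a](R) → 6
  S → 3
  ρ[a/h](S) → 3
  π[a](ρ[a/h](S)) → 3
  (π[a](R) ∪ π[a](ρ[a/h](S))) → 9
  ρ[d/a]((π[a](R) ∪ π[a](ρ[a/h](S)))) → 9
  (π[d](ρ[d/a](π[a](R))) ∪ ρ[d/a]((π[a](R) ∪ π[a](ρ[a/h](S))))) → 15

E1 and E2 produce the same multiset:
d
1
1
2
2
2
3
3
3
3
4
4
4
4
4
4

yes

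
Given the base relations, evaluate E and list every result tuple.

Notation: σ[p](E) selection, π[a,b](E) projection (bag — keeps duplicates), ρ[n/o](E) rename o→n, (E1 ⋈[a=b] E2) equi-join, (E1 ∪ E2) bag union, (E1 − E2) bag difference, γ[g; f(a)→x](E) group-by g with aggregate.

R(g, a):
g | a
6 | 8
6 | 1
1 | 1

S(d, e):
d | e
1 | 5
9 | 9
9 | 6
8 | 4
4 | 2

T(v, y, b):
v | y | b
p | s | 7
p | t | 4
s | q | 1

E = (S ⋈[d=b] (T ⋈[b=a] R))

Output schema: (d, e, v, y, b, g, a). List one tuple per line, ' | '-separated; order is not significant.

Stepwise |·|:
  S → 5
  T → 3
  R → 3
  (T ⋈[b=a] R) → 2
  (S ⋈[d=b] (T ⋈[b=a] R)) → 2

== RESULT ==
d | e | v | y | b | g | a
1 | 5 | s | q | 1 | 1 | 1
1 | 5 | s | q | 1 | 6 | 1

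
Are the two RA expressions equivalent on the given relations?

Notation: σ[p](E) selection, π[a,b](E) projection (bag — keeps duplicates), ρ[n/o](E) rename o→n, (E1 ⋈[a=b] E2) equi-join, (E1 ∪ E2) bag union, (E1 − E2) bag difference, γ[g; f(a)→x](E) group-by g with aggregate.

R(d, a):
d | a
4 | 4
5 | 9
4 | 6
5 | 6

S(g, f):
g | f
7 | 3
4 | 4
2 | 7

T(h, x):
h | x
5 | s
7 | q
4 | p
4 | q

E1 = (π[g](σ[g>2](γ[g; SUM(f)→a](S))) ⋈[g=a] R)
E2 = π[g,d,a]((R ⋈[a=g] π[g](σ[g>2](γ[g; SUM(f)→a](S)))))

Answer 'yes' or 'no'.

E1 stepwise |·|:
  S → 3
  γ[g; SUM(f)→a](S) → 3
  σ[g>2](γ[g; SUM(f)→a](S)) → 2
  π[g](σ[g>2](γ[g; SUM(f)→a](S))) → 2
  R → 4
  (π[g](σ[g>2](γ[g; SUM(f)→a](S))) ⋈[g=a] R) → 1
E2 stepwise |·|:
  R → 4
  S → 3
  γ[g; SUM(f)→a](S) → 3
  σ[g>2](γ[g; SUM(f)→a](S)) → 2
  π[g](σ[g>2](γ[g; SUM(f)→a](S))) → 2
  (R ⋈[a=g] π[g](σ[g>2](γ[g; SUM(f)→a](S)))) → 1
  π[g,d,a]((R ⋈[a=g] π[g](σ[g>2](γ[g; SUM(f)→a](S))))) → 1

E1 and E2 produce the same multiset:
g | d | a
4 | 4 | 4

yes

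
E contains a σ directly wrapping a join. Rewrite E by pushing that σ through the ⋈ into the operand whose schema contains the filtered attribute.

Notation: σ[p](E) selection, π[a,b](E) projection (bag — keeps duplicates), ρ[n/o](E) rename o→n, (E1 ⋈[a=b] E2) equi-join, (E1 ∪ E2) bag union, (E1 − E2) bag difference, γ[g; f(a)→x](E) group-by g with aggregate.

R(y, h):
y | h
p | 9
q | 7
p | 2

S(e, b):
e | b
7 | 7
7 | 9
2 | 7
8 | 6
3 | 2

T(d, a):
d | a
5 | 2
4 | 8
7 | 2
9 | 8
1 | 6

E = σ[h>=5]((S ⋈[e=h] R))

σ filters on h, owned by the right side.
E' = (S ⋈[e=h] σ[h>=5](R))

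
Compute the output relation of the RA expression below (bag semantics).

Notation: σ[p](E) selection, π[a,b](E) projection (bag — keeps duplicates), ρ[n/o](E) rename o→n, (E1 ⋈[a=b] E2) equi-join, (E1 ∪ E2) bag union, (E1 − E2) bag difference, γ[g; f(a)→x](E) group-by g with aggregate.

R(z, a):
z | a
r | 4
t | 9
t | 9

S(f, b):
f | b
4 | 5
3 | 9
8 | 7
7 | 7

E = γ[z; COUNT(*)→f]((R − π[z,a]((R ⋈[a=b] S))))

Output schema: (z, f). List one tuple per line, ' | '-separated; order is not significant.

Stepwise |·|:
  R → 3
  R → 3
  S → 4
  (R ⋈[a=b] S) → 2
  π[z,a]((R ⋈[a=b] S)) → 2
  (R − π[z,a]((R ⋈[a=b] S))) → 1
  γ[z; COUNT(*)→f]((R − π[z,a]((R ⋈[a=b] S)))) → 1

== RESULT ==
z | f
r | 1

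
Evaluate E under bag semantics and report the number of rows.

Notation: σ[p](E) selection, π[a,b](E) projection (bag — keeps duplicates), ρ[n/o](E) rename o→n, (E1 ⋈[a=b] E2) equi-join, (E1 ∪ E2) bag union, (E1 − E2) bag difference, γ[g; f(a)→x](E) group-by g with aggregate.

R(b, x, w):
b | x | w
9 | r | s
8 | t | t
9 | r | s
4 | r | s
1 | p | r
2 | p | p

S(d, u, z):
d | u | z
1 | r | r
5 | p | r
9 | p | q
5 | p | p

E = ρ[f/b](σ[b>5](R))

Per-node cardinality:
  R → 6
  σ[b>5](R) → 3
  ρ[f/b](σ[b>5](R)) → 3

|E| = 3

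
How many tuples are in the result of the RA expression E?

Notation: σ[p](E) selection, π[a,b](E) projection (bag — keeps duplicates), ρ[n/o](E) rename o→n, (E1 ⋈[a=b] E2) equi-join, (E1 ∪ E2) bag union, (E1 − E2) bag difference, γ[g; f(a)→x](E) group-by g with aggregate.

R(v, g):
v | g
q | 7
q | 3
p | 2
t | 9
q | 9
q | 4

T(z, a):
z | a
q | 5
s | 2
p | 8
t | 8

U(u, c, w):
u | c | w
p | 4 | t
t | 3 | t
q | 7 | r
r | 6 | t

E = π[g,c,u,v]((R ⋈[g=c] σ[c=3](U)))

Row counts bottom-up:
  R → 6
  U → 4
  σ[c=3](U) → 1
  (R ⋈[g=c] σ[c=3](U)) → 1
  π[g,c,u,v]((R ⋈[g=c] σ[c=3](U))) → 1

|E| = 1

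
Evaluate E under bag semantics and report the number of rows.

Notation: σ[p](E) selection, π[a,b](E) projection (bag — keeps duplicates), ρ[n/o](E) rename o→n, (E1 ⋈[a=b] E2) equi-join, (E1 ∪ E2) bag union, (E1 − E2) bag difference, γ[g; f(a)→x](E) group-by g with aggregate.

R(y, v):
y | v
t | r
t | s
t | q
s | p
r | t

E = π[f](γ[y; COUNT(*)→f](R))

Per-node cardinality:
  R → 5
  γ[y; COUNT(*)→f](R) → 3
  π[f](γ[y; COUNT(*)→f](R)) → 3

|E| = 3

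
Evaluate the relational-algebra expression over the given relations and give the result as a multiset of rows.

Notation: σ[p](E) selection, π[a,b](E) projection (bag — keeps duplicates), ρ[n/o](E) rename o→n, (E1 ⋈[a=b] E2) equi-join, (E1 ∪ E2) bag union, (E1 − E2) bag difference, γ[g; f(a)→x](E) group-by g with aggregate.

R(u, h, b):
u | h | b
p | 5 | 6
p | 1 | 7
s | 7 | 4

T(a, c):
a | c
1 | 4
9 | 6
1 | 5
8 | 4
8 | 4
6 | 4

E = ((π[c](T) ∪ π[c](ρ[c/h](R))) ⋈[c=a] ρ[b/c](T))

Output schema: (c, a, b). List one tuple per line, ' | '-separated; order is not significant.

Per-node cardinality:
  T → 6
  π[c](T) → 6
  R → 3
  ρ[c/h](R) → 3
  π[c](ρ[c/h](R)) → 3
  (π[c](T) ∪ π[c](ρ[c/h](R))) → 9
  T → 6
  ρ[b/c](T) → 6
  ((π[c](T) ∪ π[c](ρ[c/h](R))) ⋈[c=a] ρ[b/c](T)) → 3

== RESULT ==
c | a | b
1 | 1 | 4
1 | 1 | 5
6 | 6 | 4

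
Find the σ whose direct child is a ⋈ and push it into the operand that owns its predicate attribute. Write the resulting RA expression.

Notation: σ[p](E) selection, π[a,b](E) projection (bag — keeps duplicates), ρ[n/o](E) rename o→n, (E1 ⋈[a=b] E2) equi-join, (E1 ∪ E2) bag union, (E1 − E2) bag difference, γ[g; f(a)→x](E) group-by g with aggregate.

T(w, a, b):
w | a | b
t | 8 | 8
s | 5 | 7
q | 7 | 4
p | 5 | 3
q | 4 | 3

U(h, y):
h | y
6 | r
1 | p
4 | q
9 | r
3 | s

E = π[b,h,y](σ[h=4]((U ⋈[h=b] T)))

σ filters on h, owned by the left side.
E' = π[b,h,y]((σ[h=4](U) ⋈[h=b] T))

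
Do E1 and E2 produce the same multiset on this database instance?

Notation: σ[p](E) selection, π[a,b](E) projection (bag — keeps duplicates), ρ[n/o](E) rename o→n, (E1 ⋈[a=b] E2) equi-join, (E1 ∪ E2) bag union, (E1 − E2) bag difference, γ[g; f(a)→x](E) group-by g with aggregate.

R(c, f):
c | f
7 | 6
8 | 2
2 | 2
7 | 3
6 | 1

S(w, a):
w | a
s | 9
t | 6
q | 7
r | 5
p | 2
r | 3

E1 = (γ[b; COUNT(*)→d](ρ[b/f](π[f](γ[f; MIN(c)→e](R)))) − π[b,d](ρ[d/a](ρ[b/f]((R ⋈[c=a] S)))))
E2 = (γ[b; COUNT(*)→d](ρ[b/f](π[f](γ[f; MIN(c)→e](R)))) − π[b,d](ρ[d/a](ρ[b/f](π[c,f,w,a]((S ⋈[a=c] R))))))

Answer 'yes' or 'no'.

E1 stepwise |·|:
  R → 5
  γ[f; MIN(c)→e](R) → 4
  π[f](γ[f; MIN(c)→e](R)) → 4
  ρ[b/f](π[f](γ[f; MIN(c)→e](R))) → 4
  γ[b; COUNT(*)→d](ρ[b/f](π[f](γ[f; MIN(c)→e](R)))) → 4
  R → 5
  S → 6
  (R ⋈[c=a] S) → 4
  ρ[b/f]((R ⋈[c=a] S)) → 4
  ρ[d/a](ρ[b/f]((R ⋈[c=a] S))) → 4
  π[b,d](ρ[d/a](ρ[b/f]((R ⋈[c=a] S)))) → 4
  (γ[b; COUNT(*)→d](ρ[b/f](π[f](γ[f; MIN(c)→e](R)))) − π[b,d](ρ[d/a](ρ[b/f]((R ⋈[c=a] S))))) → 4
E2 stepwise |·|:
  R → 5
  γ[f; MIN(c)→e](R) → 4
  π[f](γ[f; MIN(c)→e](R)) → 4
  ρ[b/f](π[f](γ[f; MIN(c)→e](R))) → 4
  γ[b; COUNT(*)→d](ρ[b/f](π[f](γ[f; MIN(c)→e](R)))) → 4
  S → 6
  R → 5
  (S ⋈[a=c] R) → 4
  π[c,f,w,a]((S ⋈[a=c] R)) → 4
  ρ[b/f](π[c,f,w,a]((S ⋈[a=c] R))) → 4
  ρ[d/a](ρ[b/f](π[c,f,w,a]((S ⋈[a=c] R)))) → 4
  π[b,d](ρ[d/a](ρ[b/f](π[c,f,w,a]((S ⋈[a=c] R))))) → 4
  (γ[b; COUNT(*)→d](ρ[b/f](π[f](γ[f; MIN(c)→e](R)))) − π[b,d](ρ[d/a](ρ[b/f](π[c,f,w,a]((S ⋈[a=c] R)))))) → 4

E1 and E2 produce the same multiset:
b | d
1 | 1
2 | 1
3 | 1
6 | 1

yes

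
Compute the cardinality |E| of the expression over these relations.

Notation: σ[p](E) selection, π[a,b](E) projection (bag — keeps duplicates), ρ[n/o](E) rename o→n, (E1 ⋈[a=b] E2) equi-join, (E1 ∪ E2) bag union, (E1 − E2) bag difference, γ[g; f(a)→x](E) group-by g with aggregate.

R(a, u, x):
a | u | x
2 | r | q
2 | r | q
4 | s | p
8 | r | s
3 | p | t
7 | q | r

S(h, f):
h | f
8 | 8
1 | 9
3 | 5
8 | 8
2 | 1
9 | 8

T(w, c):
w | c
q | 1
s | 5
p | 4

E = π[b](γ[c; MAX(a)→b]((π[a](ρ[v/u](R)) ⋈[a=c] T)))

Stepwise |·|:
  R → 6
  ρ[v/u](R) → 6
  π[a](ρ[v/u](R)) → 6
  T → 3
  (π[a](ρ[v/u](R)) ⋈[a=c] T) → 1
  γ[c; MAX(a)→b]((π[a](ρ[v/u](R)) ⋈[a=c] T)) → 1
  π[b](γ[c; MAX(a)→b]((π[a](ρ[v/u](R)) ⋈[a=c] T))) → 1

|E| = 1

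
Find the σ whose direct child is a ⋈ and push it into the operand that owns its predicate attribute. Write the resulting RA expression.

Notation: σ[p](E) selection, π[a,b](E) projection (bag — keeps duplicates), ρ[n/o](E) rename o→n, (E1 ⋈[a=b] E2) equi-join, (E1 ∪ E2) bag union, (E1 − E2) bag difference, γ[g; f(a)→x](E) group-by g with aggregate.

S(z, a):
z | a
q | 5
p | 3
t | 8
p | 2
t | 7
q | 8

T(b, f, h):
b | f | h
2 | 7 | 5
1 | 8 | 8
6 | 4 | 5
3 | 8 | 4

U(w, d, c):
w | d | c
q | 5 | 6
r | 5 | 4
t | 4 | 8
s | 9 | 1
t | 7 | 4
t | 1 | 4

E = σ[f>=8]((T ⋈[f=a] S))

σ filters on f, owned by the left side.
E' = (σ[f>=8](T) ⋈[f=a] S)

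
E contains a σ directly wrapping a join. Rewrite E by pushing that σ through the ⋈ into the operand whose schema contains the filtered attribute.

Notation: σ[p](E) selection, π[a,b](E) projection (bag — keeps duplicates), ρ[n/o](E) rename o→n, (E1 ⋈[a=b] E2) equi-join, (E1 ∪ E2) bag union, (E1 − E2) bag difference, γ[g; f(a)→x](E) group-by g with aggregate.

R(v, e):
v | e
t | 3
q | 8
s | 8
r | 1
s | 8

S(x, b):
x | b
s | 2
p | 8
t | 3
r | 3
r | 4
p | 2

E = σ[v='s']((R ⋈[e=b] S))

σ filters on v, owned by the left side.
E' = (σ[v='s'](R) ⋈[e=b] S)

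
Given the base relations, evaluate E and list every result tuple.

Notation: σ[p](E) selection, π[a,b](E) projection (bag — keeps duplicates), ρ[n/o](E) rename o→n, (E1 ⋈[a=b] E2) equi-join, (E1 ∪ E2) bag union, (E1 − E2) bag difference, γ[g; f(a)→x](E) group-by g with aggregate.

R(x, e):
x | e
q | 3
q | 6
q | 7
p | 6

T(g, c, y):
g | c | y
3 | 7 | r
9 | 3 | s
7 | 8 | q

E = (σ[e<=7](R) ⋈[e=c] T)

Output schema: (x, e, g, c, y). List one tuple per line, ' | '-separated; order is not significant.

Subexpression sizes:
  R → 4
  σ[e<=7](R) → 4
  T → 3
  (σ[e<=7](R) ⋈[e=c] T) → 2

== RESULT ==
x | e | g | c | y
q | 3 | 9 | 3 | s
q | 7 | 3 | 7 | r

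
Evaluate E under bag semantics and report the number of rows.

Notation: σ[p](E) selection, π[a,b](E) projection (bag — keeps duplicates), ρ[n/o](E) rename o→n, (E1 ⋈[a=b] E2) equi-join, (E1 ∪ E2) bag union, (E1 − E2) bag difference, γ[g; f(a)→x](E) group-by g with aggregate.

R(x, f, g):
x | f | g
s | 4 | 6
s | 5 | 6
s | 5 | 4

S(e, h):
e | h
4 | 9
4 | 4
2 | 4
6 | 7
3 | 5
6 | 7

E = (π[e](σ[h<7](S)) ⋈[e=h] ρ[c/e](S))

Subexpression sizes:
  S → 6
  σ[h<7](S) → 3
  π[e](σ[h<7](S)) → 3
  S → 6
  ρ[c/e](S) → 6
  (π[e](σ[h<7](S)) ⋈[e=h] ρ[c/e](S)) → 2

|E| = 2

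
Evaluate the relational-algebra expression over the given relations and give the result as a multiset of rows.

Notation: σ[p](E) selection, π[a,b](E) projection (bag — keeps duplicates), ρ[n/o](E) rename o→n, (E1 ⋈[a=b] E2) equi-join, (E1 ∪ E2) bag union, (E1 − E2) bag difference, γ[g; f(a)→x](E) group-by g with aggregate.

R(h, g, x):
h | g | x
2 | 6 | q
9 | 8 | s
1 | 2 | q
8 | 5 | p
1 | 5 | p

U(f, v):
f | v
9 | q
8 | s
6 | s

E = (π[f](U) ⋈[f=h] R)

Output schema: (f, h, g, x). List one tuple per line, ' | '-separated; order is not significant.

Row counts bottom-up:
  U → 3
  π[f](U) → 3
  R → 5
  (π[f](U) ⋈[f=h] R) → 2

== RESULT ==
f | h | g | x
8 | 8 | 5 | p
9 | 9 | 8 | s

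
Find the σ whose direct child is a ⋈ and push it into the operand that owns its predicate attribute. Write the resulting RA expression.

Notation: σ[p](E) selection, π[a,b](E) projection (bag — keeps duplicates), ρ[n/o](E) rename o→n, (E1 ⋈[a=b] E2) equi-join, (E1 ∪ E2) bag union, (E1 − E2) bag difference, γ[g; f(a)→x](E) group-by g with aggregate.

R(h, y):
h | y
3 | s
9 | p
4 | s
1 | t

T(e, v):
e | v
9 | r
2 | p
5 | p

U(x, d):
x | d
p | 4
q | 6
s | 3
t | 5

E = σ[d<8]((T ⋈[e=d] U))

σ filters on d, owned by the right side.
E' = (T ⋈[e=d] σ[d<8](U))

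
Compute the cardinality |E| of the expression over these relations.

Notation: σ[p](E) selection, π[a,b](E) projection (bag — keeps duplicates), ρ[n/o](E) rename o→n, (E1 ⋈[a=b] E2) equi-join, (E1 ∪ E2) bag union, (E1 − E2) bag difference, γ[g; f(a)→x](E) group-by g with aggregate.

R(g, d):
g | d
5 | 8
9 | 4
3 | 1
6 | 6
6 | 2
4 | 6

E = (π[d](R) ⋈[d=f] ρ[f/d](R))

Row counts bottom-up:
  R → 6
  π[d](R) → 6
  R → 6
  ρ[f/d](R) → 6
  (π[d](R) ⋈[d=f] ρ[f/d](R)) → 8

|E| = 8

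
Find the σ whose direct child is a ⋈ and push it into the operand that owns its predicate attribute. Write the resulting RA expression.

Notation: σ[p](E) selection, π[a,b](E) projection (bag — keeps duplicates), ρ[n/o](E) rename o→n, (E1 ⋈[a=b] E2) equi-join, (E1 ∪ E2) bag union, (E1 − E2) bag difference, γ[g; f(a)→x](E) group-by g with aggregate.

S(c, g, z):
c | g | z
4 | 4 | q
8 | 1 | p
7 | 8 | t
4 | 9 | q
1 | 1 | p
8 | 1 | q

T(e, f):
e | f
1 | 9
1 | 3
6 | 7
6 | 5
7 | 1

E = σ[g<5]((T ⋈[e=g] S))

σ filters on g, owned by the right side.
E' = (T ⋈[e=g] σ[g<5](S))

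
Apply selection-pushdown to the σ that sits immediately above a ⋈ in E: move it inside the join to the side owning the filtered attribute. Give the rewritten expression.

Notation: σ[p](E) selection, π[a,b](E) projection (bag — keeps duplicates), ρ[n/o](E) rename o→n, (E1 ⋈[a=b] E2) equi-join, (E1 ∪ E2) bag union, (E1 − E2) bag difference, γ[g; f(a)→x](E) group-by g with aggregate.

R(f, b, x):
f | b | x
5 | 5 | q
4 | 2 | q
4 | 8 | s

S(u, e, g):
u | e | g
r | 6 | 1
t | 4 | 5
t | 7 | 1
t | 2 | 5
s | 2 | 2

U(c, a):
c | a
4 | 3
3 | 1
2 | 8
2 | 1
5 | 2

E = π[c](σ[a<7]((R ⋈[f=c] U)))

σ filters on a, owned by the right side.
E' = π[c]((R ⋈[f=c] σ[a<7](U)))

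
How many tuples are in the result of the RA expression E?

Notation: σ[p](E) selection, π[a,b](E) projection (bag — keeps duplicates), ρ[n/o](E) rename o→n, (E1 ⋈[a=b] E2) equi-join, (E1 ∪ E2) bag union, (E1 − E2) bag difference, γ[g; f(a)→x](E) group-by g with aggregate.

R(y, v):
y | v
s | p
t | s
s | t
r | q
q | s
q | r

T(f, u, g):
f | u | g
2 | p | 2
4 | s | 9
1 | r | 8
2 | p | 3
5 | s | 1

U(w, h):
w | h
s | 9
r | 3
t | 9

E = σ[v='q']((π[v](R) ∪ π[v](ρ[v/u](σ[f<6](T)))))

Row counts bottom-up:
  R → 6
  π[v](R) → 6
  T → 5
  σ[f<6](T) → 5
  ρ[v/u](σ[f<6](T)) → 5
  π[v](ρ[v/u](σ[f<6](T))) → 5
  (π[v](R) ∪ π[v](ρ[v/u](σ[f<6](T)))) → 11
  σ[v='q']((π[v](R) ∪ π[v](ρ[v/u](σ[f<6](T))))) → 1

|E| = 1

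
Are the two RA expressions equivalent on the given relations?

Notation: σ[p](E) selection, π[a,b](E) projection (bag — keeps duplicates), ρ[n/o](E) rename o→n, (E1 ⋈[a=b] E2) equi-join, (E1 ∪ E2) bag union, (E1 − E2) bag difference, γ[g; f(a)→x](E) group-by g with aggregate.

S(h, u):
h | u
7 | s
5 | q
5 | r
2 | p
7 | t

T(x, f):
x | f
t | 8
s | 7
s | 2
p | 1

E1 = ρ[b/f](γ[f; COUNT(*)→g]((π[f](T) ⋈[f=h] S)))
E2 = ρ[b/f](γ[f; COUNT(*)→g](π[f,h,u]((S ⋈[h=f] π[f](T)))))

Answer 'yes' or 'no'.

E1 row counts bottom-up:
  T → 4
  π[f](T) → 4
  S → 5
  (π[f](T) ⋈[f=h] S) → 3
  γ[f; COUNT(*)→g]((π[f](T) ⋈[f=h] S)) → 2
  ρ[b/f](γ[f; COUNT(*)→g]((π[f](T) ⋈[f=h] S))) → 2
E2 row counts bottom-up:
  S → 5
  T → 4
  π[f](T) → 4
  (S ⋈[h=f] π[f](T)) → 3
  π[f,h,u]((S ⋈[h=f] π[f](T))) → 3
  γ[f; COUNT(*)→g](π[f,h,u]((S ⋈[h=f] π[f](T)))) → 2
  ρ[b/f](γ[f; COUNT(*)→g](π[f,h,u]((S ⋈[h=f] π[f](T))))) → 2

E1 and E2 produce the same multiset:
b | g
2 | 1
7 | 2

yes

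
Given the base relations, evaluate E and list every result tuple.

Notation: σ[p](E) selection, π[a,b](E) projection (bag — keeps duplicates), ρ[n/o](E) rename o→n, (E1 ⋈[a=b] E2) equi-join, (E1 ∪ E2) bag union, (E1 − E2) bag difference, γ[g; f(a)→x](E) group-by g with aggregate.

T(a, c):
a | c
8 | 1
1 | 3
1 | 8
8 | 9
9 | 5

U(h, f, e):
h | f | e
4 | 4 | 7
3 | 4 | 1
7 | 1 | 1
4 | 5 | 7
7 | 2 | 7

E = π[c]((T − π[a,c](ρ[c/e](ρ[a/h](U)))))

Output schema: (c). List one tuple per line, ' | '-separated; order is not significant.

Per-node cardinality:
  T → 5
  U → 5
  ρ[a/h](U) → 5
  ρ[c/e](ρ[a/h](U)) → 5
  π[a,c](ρ[c/e](ρ[a/h](U))) → 5
  (T − π[a,c](ρ[c/e](ρ[a/h](U)))) → 5
  π[c]((T − π[a,c](ρ[c/e](ρ[a/h](U))))) → 5

== RESULT ==
c
1
3
5
8
9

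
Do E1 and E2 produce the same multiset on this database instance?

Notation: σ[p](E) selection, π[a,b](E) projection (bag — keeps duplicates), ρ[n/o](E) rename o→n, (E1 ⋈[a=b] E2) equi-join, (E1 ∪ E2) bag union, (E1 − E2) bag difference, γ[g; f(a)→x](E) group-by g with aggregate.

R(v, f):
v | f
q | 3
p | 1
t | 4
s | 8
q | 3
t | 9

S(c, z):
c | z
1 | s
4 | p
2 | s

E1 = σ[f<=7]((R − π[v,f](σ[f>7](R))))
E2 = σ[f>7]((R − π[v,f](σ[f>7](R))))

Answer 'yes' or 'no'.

E1 per-node cardinality:
  R → 6
  R → 6
  σ[f>7](R) → 2
  π[v,f](σ[f>7](R)) → 2
  (R − π[v,f](σ[f>7](R))) → 4
  σ[f<=7]((R − π[v,f](σ[f>7](R)))) → 4
E2 per-node cardinality:
  R → 6
  R → 6
  σ[f>7](R) → 2
  π[v,f](σ[f>7](R)) → 2
  (R − π[v,f](σ[f>7](R))) → 4
  σ[f>7]((R − π[v,f](σ[f>7](R)))) → 0

E1 result:
v | f
p | 1
q | 3
q | 3
t | 4
E2 result:
v | f
(0 rows)
Witness: ('q', 3) appears 2× in E1 but 0× in E2.

no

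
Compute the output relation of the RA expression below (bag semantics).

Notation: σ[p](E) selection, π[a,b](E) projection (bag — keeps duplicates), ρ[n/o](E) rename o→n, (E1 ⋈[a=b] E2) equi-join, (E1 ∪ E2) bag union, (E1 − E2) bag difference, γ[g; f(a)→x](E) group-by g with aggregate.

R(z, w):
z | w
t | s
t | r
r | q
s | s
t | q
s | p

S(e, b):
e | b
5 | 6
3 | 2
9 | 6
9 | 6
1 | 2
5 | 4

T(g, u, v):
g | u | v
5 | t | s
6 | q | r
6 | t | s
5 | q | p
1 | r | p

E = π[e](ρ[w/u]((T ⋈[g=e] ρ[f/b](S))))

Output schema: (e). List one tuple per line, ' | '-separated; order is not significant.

Row counts bottom-up:
  T → 5
  S → 6
  ρ[f/b](S) → 6
  (T ⋈[g=e] ρ[f/b](S)) → 5
  ρ[w/u]((T ⋈[g=e] ρ[f/b](S))) → 5
  π[e](ρ[w/u]((T ⋈[g=e] ρ[f/b](S)))) → 5

== RESULT ==
e
1
5
5
5
5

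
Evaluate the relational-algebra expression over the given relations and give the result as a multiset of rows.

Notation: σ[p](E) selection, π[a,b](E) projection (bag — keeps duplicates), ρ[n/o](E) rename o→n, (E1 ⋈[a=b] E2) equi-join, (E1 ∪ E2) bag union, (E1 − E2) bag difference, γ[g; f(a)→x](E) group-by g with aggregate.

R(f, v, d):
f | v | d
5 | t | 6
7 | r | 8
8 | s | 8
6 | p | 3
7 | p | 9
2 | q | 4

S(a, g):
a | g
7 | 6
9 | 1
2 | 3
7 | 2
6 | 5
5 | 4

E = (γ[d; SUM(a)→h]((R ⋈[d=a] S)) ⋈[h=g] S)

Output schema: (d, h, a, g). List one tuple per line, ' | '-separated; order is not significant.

Row counts bottom-up:
  R → 6
  S → 6
  (R ⋈[d=a] S) → 2
  γ[d; SUM(a)→h]((R ⋈[d=a] S)) → 2
  S → 6
  (γ[d; SUM(a)→h]((R ⋈[d=a] S)) ⋈[h=g] S) → 1

== RESULT ==
d | h | a | g
6 | 6 | 7 | 6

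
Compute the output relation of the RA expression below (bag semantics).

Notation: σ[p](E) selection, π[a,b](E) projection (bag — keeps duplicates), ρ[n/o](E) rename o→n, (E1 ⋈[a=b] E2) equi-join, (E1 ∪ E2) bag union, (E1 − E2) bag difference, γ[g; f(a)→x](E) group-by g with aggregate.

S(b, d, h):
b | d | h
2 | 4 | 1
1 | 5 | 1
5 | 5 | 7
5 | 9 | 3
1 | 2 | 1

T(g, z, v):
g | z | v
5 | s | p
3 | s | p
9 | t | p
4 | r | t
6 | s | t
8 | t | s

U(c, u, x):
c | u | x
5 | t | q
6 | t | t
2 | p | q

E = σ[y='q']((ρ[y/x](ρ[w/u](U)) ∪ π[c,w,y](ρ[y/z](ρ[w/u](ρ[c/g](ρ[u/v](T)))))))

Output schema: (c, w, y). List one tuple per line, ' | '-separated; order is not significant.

Per-node cardinality:
  U → 3
  ρ[w/u](U) → 3
  ρ[y/x](ρ[w/u](U)) → 3
  T → 6
  ρ[u/v](T) → 6
  ρ[c/g](ρ[u/v](T)) → 6
  ρ[w/u](ρ[c/g](ρ[u/v](T))) → 6
  ρ[y/z](ρ[w/u](ρ[c/g](ρ[u/v](T)))) → 6
  π[c,w,y](ρ[y/z](ρ[w/u](ρ[c/g](ρ[u/v](T))))) → 6
  (ρ[y/x](ρ[w/u](U)) ∪ π[c,w,y](ρ[y/z](ρ[w/u](ρ[c/g](ρ[u/v](T)))))) → 9
  σ[y='q']((ρ[y/x](ρ[w/u](U)) ∪ π[c,w,y](ρ[y/z](ρ[w/u](ρ[c/g](ρ[u/v](T))))))) → 2

== RESULT ==
c | w | y
2 | p | q
5 | t | q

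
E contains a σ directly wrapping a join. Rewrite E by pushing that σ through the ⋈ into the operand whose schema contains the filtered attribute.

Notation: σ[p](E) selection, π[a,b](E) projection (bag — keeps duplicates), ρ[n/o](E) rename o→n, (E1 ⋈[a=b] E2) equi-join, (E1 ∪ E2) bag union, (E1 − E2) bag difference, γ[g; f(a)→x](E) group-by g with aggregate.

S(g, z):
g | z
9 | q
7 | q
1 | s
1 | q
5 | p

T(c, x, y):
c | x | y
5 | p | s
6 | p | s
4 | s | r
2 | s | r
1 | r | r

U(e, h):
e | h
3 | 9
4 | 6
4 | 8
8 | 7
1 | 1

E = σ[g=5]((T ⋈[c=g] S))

σ filters on g, owned by the right side.
E' = (T ⋈[c=g] σ[g=5](S))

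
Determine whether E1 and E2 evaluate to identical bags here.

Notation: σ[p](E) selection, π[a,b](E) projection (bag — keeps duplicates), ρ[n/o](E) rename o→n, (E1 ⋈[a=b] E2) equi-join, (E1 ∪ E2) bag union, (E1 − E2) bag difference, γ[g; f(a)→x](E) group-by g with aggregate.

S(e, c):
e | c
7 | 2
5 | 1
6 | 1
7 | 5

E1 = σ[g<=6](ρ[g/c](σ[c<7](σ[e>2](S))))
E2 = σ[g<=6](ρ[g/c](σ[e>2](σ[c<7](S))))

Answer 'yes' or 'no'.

E1 stepwise |·|:
  S → 4
  σ[e>2](S) → 4
  σ[c<7](σ[e>2](S)) → 4
  ρ[g/c](σ[c<7](σ[e>2](S))) → 4
  σ[g<=6](ρ[g/c](σ[c<7](σ[e>2](S)))) → 4
E2 stepwise |·|:
  S → 4
  σ[c<7](S) → 4
  σ[e>2](σ[c<7](S)) → 4
  ρ[g/c](σ[e>2](σ[c<7](S))) → 4
  σ[g<=6](ρ[g/c](σ[e>2](σ[c<7](S)))) → 4

E1 and E2 produce the same multiset:
e | g
5 | 1
6 | 1
7 | 2
7 | 5

yes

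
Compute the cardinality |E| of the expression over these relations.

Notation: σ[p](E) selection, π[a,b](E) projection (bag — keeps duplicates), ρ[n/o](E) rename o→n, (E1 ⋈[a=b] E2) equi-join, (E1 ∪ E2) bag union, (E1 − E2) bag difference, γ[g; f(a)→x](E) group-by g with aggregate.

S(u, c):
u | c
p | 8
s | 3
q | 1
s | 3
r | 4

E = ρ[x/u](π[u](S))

Row counts bottom-up:
  S → 5
  π[u](S) → 5
  ρ[x/u](π[u](S)) → 5

|E| = 5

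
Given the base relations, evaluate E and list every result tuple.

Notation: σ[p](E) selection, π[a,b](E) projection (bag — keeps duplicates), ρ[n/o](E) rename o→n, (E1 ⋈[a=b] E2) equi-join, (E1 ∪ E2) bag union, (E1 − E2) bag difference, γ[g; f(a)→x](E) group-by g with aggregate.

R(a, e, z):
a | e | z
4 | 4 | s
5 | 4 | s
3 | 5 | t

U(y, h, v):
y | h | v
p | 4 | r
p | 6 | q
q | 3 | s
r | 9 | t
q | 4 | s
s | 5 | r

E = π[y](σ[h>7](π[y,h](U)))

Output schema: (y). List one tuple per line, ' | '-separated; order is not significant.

Row counts bottom-up:
  U → 6
  π[y,h](U) → 6
  σ[h>7](π[y,h](U)) → 1
  π[y](σ[h>7](π[y,h](U))) → 1

== RESULT ==
y
r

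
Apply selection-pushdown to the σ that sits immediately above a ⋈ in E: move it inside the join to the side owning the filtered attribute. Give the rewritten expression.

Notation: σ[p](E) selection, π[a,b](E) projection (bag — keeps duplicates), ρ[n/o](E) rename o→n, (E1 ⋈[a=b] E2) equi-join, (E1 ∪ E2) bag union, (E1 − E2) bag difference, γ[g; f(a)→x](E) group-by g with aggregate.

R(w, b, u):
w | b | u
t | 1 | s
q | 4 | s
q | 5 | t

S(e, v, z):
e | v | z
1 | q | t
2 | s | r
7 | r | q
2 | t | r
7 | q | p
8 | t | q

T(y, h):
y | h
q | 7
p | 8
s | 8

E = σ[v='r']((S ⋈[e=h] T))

σ filters on v, owned by the left side.
E' = (σ[v='r'](S) ⋈[e=h] T)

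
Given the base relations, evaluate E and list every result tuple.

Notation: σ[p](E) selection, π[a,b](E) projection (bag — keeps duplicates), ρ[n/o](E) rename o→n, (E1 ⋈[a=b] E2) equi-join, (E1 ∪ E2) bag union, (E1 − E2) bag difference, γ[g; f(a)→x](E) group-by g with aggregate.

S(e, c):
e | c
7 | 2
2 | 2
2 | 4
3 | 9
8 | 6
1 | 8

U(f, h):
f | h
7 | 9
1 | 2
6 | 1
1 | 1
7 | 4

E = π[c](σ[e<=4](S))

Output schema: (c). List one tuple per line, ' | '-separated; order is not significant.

Subexpression sizes:
  S → 6
  σ[e<=4](S) → 4
  π[c](σ[e<=4](S)) → 4

== RESULT ==
c
2
4
8
9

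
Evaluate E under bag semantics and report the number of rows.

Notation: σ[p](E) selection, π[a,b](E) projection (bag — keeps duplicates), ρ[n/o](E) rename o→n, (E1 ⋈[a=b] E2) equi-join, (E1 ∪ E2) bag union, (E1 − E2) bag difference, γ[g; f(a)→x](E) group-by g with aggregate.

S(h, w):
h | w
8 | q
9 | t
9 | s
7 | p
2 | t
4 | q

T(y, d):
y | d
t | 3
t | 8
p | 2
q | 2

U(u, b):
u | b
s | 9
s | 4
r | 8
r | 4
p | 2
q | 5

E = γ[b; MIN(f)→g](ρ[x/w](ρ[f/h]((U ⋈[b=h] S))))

Stepwise |·|:
  U → 6
  S → 6
  (U ⋈[b=h] S) → 6
  ρ[f/h]((U ⋈[b=h] S)) → 6
  ρ[x/w](ρ[f/h]((U ⋈[b=h] S))) → 6
  γ[b; MIN(f)→g](ρ[x/w](ρ[f/h]((U ⋈[b=h] S)))) → 4

|E| = 4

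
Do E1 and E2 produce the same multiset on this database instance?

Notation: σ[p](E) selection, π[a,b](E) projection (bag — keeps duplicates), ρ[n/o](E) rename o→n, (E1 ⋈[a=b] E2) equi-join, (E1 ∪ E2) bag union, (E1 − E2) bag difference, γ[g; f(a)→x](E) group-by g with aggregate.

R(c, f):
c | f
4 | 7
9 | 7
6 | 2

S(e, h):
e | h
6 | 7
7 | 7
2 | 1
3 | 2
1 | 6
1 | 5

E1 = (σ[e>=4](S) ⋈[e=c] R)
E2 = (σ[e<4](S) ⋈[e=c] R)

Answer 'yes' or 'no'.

E1 row counts bottom-up:
  S → 6
  σ[e>=4](S) → 2
  R → 3
  (σ[e>=4](S) ⋈[e=c] R) → 1
E2 row counts bottom-up:
  S → 6
  σ[e<4](S) → 4
  R → 3
  (σ[e<4](S) ⋈[e=c] R) → 0

E1 result:
e | h | c | f
6 | 7 | 6 | 2
E2 result:
e | h | c | f
(0 rows)
Witness: (6, 7, 6, 2) appears 1× in E1 but 0× in E2.

no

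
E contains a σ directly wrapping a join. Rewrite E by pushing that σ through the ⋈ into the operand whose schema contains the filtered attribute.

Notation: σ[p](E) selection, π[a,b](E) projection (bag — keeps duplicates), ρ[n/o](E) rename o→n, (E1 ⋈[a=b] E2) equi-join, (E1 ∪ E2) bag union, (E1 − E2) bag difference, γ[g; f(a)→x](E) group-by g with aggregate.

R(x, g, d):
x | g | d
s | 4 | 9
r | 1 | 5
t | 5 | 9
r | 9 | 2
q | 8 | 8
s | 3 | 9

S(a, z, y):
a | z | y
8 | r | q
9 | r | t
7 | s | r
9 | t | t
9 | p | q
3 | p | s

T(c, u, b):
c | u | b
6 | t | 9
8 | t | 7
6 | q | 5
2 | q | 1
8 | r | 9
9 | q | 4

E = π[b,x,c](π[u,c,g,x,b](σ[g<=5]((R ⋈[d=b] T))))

σ filters on g, owned by the left side.
E' = π[b,x,c](π[u,c,g,x,b]((σ[g<=5](R) ⋈[d=b] T)))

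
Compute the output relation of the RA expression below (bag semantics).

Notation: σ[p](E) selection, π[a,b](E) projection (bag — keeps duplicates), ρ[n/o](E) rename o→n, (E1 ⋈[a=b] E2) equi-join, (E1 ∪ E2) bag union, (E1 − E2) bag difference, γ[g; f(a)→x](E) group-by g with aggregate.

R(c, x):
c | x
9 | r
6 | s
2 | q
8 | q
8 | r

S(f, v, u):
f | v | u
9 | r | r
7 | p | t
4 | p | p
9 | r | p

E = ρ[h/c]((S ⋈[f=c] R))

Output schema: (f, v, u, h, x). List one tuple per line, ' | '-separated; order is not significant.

Per-node cardinality:
  S → 4
  R → 5
  (S ⋈[f=c] R) → 2
  ρ[h/c]((S ⋈[f=c] R)) → 2

== RESULT ==
f | v | u | h | x
9 | r | p | 9 | r
9 | r | r | 9 | r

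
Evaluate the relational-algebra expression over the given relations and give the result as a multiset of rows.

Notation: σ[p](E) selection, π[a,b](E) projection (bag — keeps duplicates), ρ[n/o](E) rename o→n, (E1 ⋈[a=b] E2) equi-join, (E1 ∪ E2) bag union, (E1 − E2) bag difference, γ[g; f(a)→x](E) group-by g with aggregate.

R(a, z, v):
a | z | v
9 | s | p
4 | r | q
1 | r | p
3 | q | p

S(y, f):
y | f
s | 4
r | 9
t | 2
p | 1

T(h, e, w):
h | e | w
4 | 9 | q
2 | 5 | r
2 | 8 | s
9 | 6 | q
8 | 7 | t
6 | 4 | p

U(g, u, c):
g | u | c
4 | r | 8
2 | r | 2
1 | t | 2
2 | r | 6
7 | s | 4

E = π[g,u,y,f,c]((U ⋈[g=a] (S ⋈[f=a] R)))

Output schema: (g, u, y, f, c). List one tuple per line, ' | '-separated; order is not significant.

Per-node cardinality:
  U → 5
  S → 4
  R → 4
  (S ⋈[f=a] R) → 3
  (U ⋈[g=a] (S ⋈[f=a] R)) → 2
  π[g,u,y,f,c]((U ⋈[g=a] (S ⋈[f=a] R))) → 2

== RESULT ==
g | u | y | f | c
1 | t | p | 1 | 2
4 | r | s | 4 | 8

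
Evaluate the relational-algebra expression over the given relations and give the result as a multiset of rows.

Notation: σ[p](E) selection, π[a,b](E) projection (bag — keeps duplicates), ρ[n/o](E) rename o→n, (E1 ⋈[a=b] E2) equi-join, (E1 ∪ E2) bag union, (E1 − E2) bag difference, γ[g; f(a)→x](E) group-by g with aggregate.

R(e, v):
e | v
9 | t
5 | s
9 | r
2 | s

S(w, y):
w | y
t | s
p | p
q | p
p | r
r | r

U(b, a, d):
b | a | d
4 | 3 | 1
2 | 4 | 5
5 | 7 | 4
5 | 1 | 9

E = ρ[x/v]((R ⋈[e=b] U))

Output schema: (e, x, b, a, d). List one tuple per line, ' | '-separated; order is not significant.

Subexpression sizes:
  R → 4
  U → 4
  (R ⋈[e=b] U) → 3
  ρ[x/v]((R ⋈[e=b] U)) → 3

== RESULT ==
e | x | b | a | d
2 | s | 2 | 4 | 5
5 | s | 5 | 1 | 9
5 | s | 5 | 7 | 4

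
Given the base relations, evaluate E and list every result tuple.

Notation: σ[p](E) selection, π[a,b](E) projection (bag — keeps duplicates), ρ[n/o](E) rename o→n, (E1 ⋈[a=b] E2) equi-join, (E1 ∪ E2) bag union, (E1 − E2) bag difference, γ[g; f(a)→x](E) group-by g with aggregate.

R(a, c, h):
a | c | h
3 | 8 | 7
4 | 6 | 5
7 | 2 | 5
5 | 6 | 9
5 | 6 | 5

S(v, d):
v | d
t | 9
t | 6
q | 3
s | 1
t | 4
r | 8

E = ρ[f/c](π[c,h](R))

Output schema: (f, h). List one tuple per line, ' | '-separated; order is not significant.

Stepwise |·|:
  R → 5
  π[c,h](R) → 5
  ρ[f/c](π[c,h](R)) → 5

== RESULT ==
f | h
2 | 5
6 | 5
6 | 5
6 | 9
8 | 7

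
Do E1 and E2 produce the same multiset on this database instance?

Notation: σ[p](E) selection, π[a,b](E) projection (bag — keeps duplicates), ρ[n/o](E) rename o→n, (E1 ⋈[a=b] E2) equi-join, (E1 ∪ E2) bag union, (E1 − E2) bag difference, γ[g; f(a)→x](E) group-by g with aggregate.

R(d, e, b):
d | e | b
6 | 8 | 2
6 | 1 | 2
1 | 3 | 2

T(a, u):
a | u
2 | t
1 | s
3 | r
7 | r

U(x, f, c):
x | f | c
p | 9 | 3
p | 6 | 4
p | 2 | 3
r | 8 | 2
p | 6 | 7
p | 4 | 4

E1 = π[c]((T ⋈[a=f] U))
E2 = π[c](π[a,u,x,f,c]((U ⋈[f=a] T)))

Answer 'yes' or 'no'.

E1 stepwise |·|:
  T → 4
  U → 6
  (T ⋈[a=f] U) → 1
  π[c]((T ⋈[a=f] U)) → 1
E2 stepwise |·|:
  U → 6
  T → 4
  (U ⋈[f=a] T) → 1
  π[a,u,x,f,c]((U ⋈[f=a] T)) → 1
  π[c](π[a,u,x,f,c]((U ⋈[f=a] T))) → 1

E1 and E2 produce the same multiset:
c
3

yes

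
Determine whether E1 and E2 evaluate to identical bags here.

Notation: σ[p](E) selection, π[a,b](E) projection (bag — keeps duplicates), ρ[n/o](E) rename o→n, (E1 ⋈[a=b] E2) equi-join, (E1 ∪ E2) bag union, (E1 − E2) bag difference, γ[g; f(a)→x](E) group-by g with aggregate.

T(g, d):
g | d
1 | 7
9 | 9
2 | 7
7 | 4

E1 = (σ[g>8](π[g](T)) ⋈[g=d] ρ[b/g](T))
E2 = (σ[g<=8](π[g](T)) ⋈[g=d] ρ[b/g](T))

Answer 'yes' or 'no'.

E1 stepwise |·|:
  T → 4
  π[g](T) → 4
  σ[g>8](π[g](T)) → 1
  T → 4
  ρ[b/g](T) → 4
  (σ[g>8](π[g](T)) ⋈[g=d] ρ[b/g](T)) → 1
E2 stepwise |·|:
  T → 4
  π[g](T) → 4
  σ[g<=8](π[g](T)) → 3
  T → 4
  ρ[b/g](T) → 4
  (σ[g<=8](π[g](T)) ⋈[g=d] ρ[b/g](T)) → 2

E1 result:
g | b | d
9 | 9 | 9
E2 result:
g | b | d
7 | 1 | 7
7 | 2 | 7
Witness: (7, 1, 7) appears 0× in E1 but 1× in E2.

no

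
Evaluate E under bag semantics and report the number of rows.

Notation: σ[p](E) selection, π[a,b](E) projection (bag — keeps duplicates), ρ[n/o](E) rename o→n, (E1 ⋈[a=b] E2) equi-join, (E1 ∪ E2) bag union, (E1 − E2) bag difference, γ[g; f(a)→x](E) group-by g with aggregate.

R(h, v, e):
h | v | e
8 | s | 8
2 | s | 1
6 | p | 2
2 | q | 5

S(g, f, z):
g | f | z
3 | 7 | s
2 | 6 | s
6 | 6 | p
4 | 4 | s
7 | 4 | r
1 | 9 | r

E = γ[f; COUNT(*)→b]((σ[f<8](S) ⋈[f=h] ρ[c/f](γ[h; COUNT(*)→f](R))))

Subexpression sizes:
  S → 6
  σ[f<8](S) → 5
  R → 4
  γ[h; COUNT(*)→f](R) → 3
  ρ[c/f](γ[h; COUNT(*)→f](R)) → 3
  (σ[f<8](S) ⋈[f=h] ρ[c/f](γ[h; COUNT(*)→f](R))) → 2
  γ[f; COUNT(*)→b]((σ[f<8](S) ⋈[f=h] ρ[c/f](γ[h; COUNT(*)→f](R)))) → 1

|E| = 1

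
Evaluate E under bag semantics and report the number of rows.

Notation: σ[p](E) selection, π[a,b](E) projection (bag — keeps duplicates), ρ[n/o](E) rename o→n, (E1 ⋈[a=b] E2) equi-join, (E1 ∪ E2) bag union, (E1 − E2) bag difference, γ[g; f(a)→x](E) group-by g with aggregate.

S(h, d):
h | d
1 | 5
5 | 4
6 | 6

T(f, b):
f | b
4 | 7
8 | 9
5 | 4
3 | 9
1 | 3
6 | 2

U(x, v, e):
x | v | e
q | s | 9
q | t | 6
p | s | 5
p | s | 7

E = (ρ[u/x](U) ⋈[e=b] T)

Stepwise |·|:
  U → 4
  ρ[u/x](U) → 4
  T → 6
  (ρ[u/x](U) ⋈[e=b] T) → 3

|E| = 3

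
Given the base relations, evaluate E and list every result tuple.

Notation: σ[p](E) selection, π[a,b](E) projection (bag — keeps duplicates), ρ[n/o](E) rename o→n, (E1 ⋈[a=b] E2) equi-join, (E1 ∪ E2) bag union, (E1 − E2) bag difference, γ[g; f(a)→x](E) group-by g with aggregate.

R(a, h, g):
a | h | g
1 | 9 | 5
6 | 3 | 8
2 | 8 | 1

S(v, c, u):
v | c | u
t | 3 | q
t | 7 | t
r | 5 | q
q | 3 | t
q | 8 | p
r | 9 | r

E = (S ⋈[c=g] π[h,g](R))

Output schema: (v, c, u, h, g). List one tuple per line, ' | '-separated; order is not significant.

Row counts bottom-up:
  S → 6
  R → 3
  π[h,g](R) → 3
  (S ⋈[c=g] π[h,g](R)) → 2

== RESULT ==
v | c | u | h | g
q | 8 | p | 3 | 8
r | 5 | q | 9 | 5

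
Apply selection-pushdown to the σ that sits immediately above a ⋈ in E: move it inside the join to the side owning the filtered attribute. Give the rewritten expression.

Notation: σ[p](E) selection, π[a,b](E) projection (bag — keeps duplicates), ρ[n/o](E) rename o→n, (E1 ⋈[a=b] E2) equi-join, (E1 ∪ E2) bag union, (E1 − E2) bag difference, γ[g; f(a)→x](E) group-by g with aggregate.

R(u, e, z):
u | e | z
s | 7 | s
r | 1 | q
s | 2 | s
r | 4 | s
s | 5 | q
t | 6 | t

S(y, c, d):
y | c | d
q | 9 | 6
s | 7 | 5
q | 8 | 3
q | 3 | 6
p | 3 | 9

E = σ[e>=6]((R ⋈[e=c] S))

σ filters on e, owned by the left side.
E' = (σ[e>=6](R) ⋈[e=c] S)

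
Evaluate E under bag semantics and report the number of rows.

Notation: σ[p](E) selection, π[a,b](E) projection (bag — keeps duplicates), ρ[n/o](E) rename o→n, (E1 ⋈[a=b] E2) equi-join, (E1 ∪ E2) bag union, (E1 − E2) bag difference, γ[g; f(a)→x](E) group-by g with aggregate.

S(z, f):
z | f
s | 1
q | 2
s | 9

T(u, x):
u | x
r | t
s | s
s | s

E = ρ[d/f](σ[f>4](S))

Subexpression sizes:
  S → 3
  σ[f>4](S) → 1
  ρ[d/f](σ[f>4](S)) → 1

|E| = 1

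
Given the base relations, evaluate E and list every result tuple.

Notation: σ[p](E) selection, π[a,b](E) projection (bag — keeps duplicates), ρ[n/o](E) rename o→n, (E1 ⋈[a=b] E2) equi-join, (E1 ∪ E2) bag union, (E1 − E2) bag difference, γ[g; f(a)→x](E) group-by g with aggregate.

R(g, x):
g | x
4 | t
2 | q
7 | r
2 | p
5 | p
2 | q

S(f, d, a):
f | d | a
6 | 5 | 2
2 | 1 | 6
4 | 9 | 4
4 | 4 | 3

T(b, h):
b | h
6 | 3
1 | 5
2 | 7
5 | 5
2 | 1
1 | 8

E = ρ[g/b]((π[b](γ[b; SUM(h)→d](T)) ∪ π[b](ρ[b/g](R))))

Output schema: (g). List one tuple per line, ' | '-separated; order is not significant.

Subexpression sizes:
  T → 6
  γ[b; SUM(h)→d](T) → 4
  π[b](γ[b; SUM(h)→d](T)) → 4
  R → 6
  ρ[b/g](R) → 6
  π[b](ρ[b/g](R)) → 6
  (π[b](γ[b; SUM(h)→d](T)) ∪ π[b](ρ[b/g](R))) → 10
  ρ[g/b]((π[b](γ[b; SUM(h)→d](T)) ∪ π[b](ρ[b/g](R)))) → 10

== RESULT ==
g
1
2
2
2
2
4
5
5
6
7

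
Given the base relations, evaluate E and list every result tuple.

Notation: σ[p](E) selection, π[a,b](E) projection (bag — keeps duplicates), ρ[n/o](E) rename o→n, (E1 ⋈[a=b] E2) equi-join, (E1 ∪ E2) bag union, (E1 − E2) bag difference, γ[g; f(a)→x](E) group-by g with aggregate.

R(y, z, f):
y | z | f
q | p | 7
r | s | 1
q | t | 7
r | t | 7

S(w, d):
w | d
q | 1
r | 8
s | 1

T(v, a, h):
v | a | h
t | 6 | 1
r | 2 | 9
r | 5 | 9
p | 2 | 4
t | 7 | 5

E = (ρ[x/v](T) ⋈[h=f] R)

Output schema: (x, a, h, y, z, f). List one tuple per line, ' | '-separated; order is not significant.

Subexpression sizes:
  T → 5
  ρ[x/v](T) → 5
  R → 4
  (ρ[x/v](T) ⋈[h=f] R) → 1

== RESULT ==
x | a | h | y | z | f
t | 6 | 1 | r | s | 1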